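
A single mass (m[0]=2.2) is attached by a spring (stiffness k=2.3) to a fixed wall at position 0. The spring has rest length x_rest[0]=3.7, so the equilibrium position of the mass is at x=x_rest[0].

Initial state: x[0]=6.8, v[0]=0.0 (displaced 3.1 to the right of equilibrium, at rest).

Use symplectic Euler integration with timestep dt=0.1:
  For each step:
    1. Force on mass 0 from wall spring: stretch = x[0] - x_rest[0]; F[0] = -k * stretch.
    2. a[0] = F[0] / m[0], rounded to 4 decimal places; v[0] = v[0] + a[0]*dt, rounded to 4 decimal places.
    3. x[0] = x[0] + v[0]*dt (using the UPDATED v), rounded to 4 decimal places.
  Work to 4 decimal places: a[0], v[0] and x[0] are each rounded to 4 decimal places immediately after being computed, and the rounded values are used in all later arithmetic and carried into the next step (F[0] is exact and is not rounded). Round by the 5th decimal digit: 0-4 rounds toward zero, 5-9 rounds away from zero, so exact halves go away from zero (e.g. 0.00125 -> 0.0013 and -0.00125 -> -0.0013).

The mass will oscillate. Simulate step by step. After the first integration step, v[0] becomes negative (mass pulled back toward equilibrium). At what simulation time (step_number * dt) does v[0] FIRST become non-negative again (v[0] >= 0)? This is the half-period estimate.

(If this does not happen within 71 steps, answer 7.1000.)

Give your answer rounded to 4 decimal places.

Answer: 3.1000

Derivation:
Step 0: x=[6.8000] v=[0.0000]
Step 1: x=[6.7676] v=[-0.3241]
Step 2: x=[6.7031] v=[-0.6448]
Step 3: x=[6.6072] v=[-0.9588]
Step 4: x=[6.4809] v=[-1.2627]
Step 5: x=[6.3256] v=[-1.5534]
Step 6: x=[6.1428] v=[-1.8279]
Step 7: x=[5.9345] v=[-2.0833]
Step 8: x=[5.7028] v=[-2.3169]
Step 9: x=[5.4502] v=[-2.5263]
Step 10: x=[5.1793] v=[-2.7093]
Step 11: x=[4.8929] v=[-2.8640]
Step 12: x=[4.5940] v=[-2.9887]
Step 13: x=[4.2858] v=[-3.0822]
Step 14: x=[3.9715] v=[-3.1434]
Step 15: x=[3.6543] v=[-3.1718]
Step 16: x=[3.3376] v=[-3.1670]
Step 17: x=[3.0247] v=[-3.1291]
Step 18: x=[2.7189] v=[-3.0585]
Step 19: x=[2.4233] v=[-2.9559]
Step 20: x=[2.1411] v=[-2.8224]
Step 21: x=[1.8752] v=[-2.6594]
Step 22: x=[1.6283] v=[-2.4686]
Step 23: x=[1.4031] v=[-2.2520]
Step 24: x=[1.2019] v=[-2.0119]
Step 25: x=[1.0268] v=[-1.7507]
Step 26: x=[0.8797] v=[-1.4712]
Step 27: x=[0.7621] v=[-1.1764]
Step 28: x=[0.6752] v=[-0.8693]
Step 29: x=[0.6199] v=[-0.5531]
Step 30: x=[0.5968] v=[-0.2311]
Step 31: x=[0.6061] v=[0.0933]
First v>=0 after going negative at step 31, time=3.1000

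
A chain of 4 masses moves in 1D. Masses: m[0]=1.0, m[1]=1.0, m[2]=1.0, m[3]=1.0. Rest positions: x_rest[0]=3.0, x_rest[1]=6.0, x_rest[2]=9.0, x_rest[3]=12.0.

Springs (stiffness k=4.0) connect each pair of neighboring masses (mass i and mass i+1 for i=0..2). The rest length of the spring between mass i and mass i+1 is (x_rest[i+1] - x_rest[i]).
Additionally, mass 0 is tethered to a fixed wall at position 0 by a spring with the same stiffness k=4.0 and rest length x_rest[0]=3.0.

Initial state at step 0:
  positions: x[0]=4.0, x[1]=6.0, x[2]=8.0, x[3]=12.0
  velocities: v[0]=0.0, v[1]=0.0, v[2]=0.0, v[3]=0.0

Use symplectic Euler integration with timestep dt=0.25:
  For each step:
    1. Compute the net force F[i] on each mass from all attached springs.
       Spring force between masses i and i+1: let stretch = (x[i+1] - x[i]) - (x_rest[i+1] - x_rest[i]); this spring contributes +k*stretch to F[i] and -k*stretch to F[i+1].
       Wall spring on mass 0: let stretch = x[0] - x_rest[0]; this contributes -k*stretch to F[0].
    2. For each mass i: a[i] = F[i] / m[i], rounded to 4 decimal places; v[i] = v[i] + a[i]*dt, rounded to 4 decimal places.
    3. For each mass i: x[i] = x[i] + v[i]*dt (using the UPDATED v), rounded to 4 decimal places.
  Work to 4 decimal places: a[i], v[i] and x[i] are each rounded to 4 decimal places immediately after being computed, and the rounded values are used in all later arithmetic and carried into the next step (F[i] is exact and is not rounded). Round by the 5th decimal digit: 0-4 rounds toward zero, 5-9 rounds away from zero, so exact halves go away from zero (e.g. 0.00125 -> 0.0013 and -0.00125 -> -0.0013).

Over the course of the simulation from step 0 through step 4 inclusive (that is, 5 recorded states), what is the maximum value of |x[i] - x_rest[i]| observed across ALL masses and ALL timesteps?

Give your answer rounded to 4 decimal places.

Step 0: x=[4.0000 6.0000 8.0000 12.0000] v=[0.0000 0.0000 0.0000 0.0000]
Step 1: x=[3.5000 6.0000 8.5000 11.7500] v=[-2.0000 0.0000 2.0000 -1.0000]
Step 2: x=[2.7500 6.0000 9.1875 11.4375] v=[-3.0000 0.0000 2.7500 -1.2500]
Step 3: x=[2.1250 5.9844 9.6406 11.3125] v=[-2.5000 -0.0625 1.8125 -0.5000]
Step 4: x=[1.9336 5.9180 9.5977 11.5195] v=[-0.7656 -0.2657 -0.1718 0.8281]
Max displacement = 1.0664

Answer: 1.0664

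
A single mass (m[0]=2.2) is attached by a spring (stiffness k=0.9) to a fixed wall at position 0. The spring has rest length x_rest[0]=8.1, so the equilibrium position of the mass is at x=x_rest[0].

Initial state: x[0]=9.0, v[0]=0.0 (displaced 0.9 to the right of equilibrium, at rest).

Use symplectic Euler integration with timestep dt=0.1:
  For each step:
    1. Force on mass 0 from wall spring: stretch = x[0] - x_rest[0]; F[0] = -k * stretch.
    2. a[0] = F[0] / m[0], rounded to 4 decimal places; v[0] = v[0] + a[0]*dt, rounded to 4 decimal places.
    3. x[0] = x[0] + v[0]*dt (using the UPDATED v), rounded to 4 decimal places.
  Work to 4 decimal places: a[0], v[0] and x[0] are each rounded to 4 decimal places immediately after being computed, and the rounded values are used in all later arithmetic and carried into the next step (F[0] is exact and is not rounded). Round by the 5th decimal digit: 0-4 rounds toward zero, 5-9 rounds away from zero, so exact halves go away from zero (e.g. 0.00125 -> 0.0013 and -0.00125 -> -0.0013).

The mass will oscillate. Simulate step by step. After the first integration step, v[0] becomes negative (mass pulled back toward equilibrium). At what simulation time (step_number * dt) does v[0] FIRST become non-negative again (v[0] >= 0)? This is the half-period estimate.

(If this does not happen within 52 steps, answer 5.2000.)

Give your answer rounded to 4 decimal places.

Answer: 5.0000

Derivation:
Step 0: x=[9.0000] v=[0.0000]
Step 1: x=[8.9963] v=[-0.0368]
Step 2: x=[8.9890] v=[-0.0735]
Step 3: x=[8.9780] v=[-0.1099]
Step 4: x=[8.9634] v=[-0.1458]
Step 5: x=[8.9453] v=[-0.1811]
Step 6: x=[8.9237] v=[-0.2157]
Step 7: x=[8.8988] v=[-0.2494]
Step 8: x=[8.8706] v=[-0.2821]
Step 9: x=[8.8392] v=[-0.3136]
Step 10: x=[8.8048] v=[-0.3438]
Step 11: x=[8.7675] v=[-0.3726]
Step 12: x=[8.7275] v=[-0.3999]
Step 13: x=[8.6849] v=[-0.4256]
Step 14: x=[8.6400] v=[-0.4495]
Step 15: x=[8.5928] v=[-0.4716]
Step 16: x=[8.5436] v=[-0.4918]
Step 17: x=[8.4926] v=[-0.5100]
Step 18: x=[8.4400] v=[-0.5261]
Step 19: x=[8.3860] v=[-0.5400]
Step 20: x=[8.3308] v=[-0.5517]
Step 21: x=[8.2747] v=[-0.5611]
Step 22: x=[8.2179] v=[-0.5683]
Step 23: x=[8.1606] v=[-0.5731]
Step 24: x=[8.1030] v=[-0.5756]
Step 25: x=[8.0454] v=[-0.5757]
Step 26: x=[7.9881] v=[-0.5735]
Step 27: x=[7.9312] v=[-0.5689]
Step 28: x=[7.8750] v=[-0.5620]
Step 29: x=[7.8197] v=[-0.5528]
Step 30: x=[7.7656] v=[-0.5413]
Step 31: x=[7.7128] v=[-0.5276]
Step 32: x=[7.6616] v=[-0.5118]
Step 33: x=[7.6122] v=[-0.4939]
Step 34: x=[7.5648] v=[-0.4739]
Step 35: x=[7.5196] v=[-0.4520]
Step 36: x=[7.4768] v=[-0.4283]
Step 37: x=[7.4365] v=[-0.4028]
Step 38: x=[7.3989] v=[-0.3757]
Step 39: x=[7.3642] v=[-0.3470]
Step 40: x=[7.3325] v=[-0.3169]
Step 41: x=[7.3040] v=[-0.2855]
Step 42: x=[7.2787] v=[-0.2529]
Step 43: x=[7.2568] v=[-0.2193]
Step 44: x=[7.2383] v=[-0.1848]
Step 45: x=[7.2233] v=[-0.1496]
Step 46: x=[7.2119] v=[-0.1137]
Step 47: x=[7.2042] v=[-0.0774]
Step 48: x=[7.2001] v=[-0.0408]
Step 49: x=[7.1997] v=[-0.0040]
Step 50: x=[7.2030] v=[0.0328]
First v>=0 after going negative at step 50, time=5.0000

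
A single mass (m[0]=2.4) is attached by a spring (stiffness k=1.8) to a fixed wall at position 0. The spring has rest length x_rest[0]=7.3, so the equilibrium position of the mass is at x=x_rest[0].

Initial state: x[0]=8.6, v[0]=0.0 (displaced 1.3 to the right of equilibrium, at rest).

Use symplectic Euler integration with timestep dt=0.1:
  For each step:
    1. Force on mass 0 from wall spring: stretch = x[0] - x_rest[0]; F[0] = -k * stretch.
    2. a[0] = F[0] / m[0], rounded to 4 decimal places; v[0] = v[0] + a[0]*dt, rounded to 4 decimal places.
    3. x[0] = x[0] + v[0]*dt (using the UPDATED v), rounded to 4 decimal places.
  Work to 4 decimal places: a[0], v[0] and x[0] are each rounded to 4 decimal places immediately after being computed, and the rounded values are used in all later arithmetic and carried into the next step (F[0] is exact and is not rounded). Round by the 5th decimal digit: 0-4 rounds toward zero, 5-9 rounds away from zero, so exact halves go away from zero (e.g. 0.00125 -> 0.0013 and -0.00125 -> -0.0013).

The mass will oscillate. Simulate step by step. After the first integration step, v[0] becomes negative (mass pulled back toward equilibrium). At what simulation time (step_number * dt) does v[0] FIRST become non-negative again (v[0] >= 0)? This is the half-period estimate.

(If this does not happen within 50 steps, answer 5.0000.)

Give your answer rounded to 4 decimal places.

Step 0: x=[8.6000] v=[0.0000]
Step 1: x=[8.5903] v=[-0.0975]
Step 2: x=[8.5709] v=[-0.1943]
Step 3: x=[8.5419] v=[-0.2896]
Step 4: x=[8.5036] v=[-0.3827]
Step 5: x=[8.4563] v=[-0.4730]
Step 6: x=[8.4003] v=[-0.5597]
Step 7: x=[8.3361] v=[-0.6422]
Step 8: x=[8.2641] v=[-0.7199]
Step 9: x=[8.1849] v=[-0.7922]
Step 10: x=[8.0990] v=[-0.8586]
Step 11: x=[8.0072] v=[-0.9185]
Step 12: x=[7.9101] v=[-0.9715]
Step 13: x=[7.8084] v=[-1.0173]
Step 14: x=[7.7029] v=[-1.0554]
Step 15: x=[7.5943] v=[-1.0856]
Step 16: x=[7.4835] v=[-1.1077]
Step 17: x=[7.3714] v=[-1.1215]
Step 18: x=[7.2587] v=[-1.1269]
Step 19: x=[7.1463] v=[-1.1238]
Step 20: x=[7.0351] v=[-1.1123]
Step 21: x=[6.9259] v=[-1.0924]
Step 22: x=[6.8195] v=[-1.0643]
Step 23: x=[6.7167] v=[-1.0283]
Step 24: x=[6.6182] v=[-0.9846]
Step 25: x=[6.5249] v=[-0.9335]
Step 26: x=[6.4374] v=[-0.8754]
Step 27: x=[6.3563] v=[-0.8107]
Step 28: x=[6.2823] v=[-0.7399]
Step 29: x=[6.2159] v=[-0.6636]
Step 30: x=[6.1577] v=[-0.5823]
Step 31: x=[6.1080] v=[-0.4966]
Step 32: x=[6.0673] v=[-0.4072]
Step 33: x=[6.0358] v=[-0.3148]
Step 34: x=[6.0138] v=[-0.2200]
Step 35: x=[6.0015] v=[-0.1235]
Step 36: x=[5.9989] v=[-0.0261]
Step 37: x=[6.0061] v=[0.0715]
First v>=0 after going negative at step 37, time=3.7000

Answer: 3.7000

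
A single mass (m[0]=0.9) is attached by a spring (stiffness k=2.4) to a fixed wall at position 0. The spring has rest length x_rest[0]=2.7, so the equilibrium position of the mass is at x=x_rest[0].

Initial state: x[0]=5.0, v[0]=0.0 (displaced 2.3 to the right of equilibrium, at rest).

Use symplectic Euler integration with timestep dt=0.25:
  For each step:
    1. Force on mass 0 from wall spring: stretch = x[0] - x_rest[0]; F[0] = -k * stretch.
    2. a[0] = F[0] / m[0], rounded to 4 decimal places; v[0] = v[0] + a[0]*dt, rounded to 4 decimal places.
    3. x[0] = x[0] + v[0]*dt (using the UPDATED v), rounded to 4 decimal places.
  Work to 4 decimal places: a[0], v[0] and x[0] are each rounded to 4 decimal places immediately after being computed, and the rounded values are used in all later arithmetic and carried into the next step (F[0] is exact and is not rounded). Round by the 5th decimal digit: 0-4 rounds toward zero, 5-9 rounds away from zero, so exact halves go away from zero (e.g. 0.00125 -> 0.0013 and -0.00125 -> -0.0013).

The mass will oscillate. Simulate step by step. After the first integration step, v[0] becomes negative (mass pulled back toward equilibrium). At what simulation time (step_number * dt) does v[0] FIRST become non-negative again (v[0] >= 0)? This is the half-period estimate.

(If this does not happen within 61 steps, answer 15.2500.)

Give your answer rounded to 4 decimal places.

Step 0: x=[5.0000] v=[0.0000]
Step 1: x=[4.6167] v=[-1.5333]
Step 2: x=[3.9139] v=[-2.8111]
Step 3: x=[3.0088] v=[-3.6204]
Step 4: x=[2.0522] v=[-3.8263]
Step 5: x=[1.2036] v=[-3.3944]
Step 6: x=[0.6044] v=[-2.3968]
Step 7: x=[0.3545] v=[-0.9997]
Step 8: x=[0.4955] v=[0.5640]
First v>=0 after going negative at step 8, time=2.0000

Answer: 2.0000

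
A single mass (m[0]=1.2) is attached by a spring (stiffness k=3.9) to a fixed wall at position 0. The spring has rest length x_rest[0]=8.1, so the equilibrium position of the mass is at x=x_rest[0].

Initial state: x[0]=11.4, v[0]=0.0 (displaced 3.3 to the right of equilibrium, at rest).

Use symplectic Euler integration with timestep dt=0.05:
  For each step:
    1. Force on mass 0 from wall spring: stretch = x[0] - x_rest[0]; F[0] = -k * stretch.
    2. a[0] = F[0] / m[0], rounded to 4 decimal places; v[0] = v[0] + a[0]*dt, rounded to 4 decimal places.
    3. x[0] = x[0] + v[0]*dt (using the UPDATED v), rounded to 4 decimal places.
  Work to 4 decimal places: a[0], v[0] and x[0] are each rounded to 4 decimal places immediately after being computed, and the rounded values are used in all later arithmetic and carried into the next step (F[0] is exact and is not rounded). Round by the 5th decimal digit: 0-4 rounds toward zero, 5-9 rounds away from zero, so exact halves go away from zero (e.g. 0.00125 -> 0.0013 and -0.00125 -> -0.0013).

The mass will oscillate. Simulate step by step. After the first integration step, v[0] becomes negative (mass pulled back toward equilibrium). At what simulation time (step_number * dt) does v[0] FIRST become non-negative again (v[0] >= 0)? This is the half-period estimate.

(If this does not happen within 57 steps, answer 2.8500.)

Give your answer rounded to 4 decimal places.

Answer: 1.7500

Derivation:
Step 0: x=[11.4000] v=[0.0000]
Step 1: x=[11.3732] v=[-0.5363]
Step 2: x=[11.3198] v=[-1.0682]
Step 3: x=[11.2402] v=[-1.5914]
Step 4: x=[11.1351] v=[-2.1017]
Step 5: x=[11.0054] v=[-2.5949]
Step 6: x=[10.8521] v=[-3.0670]
Step 7: x=[10.6764] v=[-3.5142]
Step 8: x=[10.4798] v=[-3.9329]
Step 9: x=[10.2638] v=[-4.3196]
Step 10: x=[10.0302] v=[-4.6712]
Step 11: x=[9.7810] v=[-4.9849]
Step 12: x=[9.5181] v=[-5.2581]
Step 13: x=[9.2437] v=[-5.4885]
Step 14: x=[8.9600] v=[-5.6744]
Step 15: x=[8.6693] v=[-5.8142]
Step 16: x=[8.3740] v=[-5.9067]
Step 17: x=[8.0764] v=[-5.9512]
Step 18: x=[7.7790] v=[-5.9474]
Step 19: x=[7.4842] v=[-5.8952]
Step 20: x=[7.1944] v=[-5.7951]
Step 21: x=[6.9120] v=[-5.6479]
Step 22: x=[6.6393] v=[-5.4549]
Step 23: x=[6.3784] v=[-5.2175]
Step 24: x=[6.1315] v=[-4.9377]
Step 25: x=[5.9006] v=[-4.6178]
Step 26: x=[5.6876] v=[-4.2604]
Step 27: x=[5.4942] v=[-3.8684]
Step 28: x=[5.3220] v=[-3.4450]
Step 29: x=[5.1723] v=[-2.9936]
Step 30: x=[5.0464] v=[-2.5179]
Step 31: x=[4.9453] v=[-2.0217]
Step 32: x=[4.8698] v=[-1.5091]
Step 33: x=[4.8206] v=[-0.9842]
Step 34: x=[4.7980] v=[-0.4513]
Step 35: x=[4.8023] v=[0.0853]
First v>=0 after going negative at step 35, time=1.7500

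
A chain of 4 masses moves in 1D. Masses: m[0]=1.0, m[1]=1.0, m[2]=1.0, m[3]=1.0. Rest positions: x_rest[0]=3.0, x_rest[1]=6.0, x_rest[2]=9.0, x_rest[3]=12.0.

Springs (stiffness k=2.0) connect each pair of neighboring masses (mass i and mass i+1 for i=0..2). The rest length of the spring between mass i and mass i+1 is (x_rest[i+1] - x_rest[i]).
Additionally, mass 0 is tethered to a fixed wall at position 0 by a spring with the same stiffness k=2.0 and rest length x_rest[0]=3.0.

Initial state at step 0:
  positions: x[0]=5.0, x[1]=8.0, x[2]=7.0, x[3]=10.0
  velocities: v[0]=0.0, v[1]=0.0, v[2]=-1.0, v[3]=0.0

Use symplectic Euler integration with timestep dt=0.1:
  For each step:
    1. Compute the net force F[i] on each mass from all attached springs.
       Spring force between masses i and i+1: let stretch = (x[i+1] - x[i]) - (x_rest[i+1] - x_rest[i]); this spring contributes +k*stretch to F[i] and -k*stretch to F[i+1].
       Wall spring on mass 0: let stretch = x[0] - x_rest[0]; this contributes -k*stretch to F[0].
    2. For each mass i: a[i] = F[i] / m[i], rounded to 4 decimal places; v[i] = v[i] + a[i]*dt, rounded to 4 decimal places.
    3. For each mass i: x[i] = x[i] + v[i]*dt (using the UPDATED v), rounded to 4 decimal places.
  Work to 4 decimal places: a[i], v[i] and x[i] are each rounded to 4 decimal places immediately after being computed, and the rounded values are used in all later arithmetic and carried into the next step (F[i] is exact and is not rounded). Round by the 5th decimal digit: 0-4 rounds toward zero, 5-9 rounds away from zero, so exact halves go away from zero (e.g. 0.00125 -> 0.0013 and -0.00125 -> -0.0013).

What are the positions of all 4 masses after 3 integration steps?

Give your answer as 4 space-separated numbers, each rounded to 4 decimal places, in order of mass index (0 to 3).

Step 0: x=[5.0000 8.0000 7.0000 10.0000] v=[0.0000 0.0000 -1.0000 0.0000]
Step 1: x=[4.9600 7.9200 6.9800 10.0000] v=[-0.4000 -0.8000 -0.2000 0.0000]
Step 2: x=[4.8800 7.7620 7.0392 9.9996] v=[-0.8000 -1.5800 0.5920 -0.0040]
Step 3: x=[4.7600 7.5319 7.1721 10.0000] v=[-1.1996 -2.3010 1.3286 0.0039]

Answer: 4.7600 7.5319 7.1721 10.0000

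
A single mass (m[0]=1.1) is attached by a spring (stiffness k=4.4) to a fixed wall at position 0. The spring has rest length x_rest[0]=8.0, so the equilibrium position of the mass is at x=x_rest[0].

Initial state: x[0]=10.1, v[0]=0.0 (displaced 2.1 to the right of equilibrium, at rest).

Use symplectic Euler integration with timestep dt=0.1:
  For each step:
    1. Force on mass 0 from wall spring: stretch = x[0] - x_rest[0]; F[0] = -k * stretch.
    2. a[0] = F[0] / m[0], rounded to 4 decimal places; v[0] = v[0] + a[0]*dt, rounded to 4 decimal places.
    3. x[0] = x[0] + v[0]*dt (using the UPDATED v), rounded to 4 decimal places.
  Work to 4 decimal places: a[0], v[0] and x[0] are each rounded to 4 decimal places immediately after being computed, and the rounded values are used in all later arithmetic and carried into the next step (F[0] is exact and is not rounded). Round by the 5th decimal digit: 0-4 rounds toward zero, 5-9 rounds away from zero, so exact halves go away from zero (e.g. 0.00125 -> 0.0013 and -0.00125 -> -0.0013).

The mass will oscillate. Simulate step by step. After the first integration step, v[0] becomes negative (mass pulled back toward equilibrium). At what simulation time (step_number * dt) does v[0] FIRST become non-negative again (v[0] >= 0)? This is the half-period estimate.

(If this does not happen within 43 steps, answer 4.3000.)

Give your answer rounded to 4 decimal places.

Step 0: x=[10.1000] v=[0.0000]
Step 1: x=[10.0160] v=[-0.8400]
Step 2: x=[9.8514] v=[-1.6464]
Step 3: x=[9.6127] v=[-2.3870]
Step 4: x=[9.3095] v=[-3.0321]
Step 5: x=[8.9539] v=[-3.5559]
Step 6: x=[8.5602] v=[-3.9375]
Step 7: x=[8.1440] v=[-4.1616]
Step 8: x=[7.7221] v=[-4.2192]
Step 9: x=[7.3113] v=[-4.1080]
Step 10: x=[6.9281] v=[-3.8325]
Step 11: x=[6.5877] v=[-3.4037]
Step 12: x=[6.3038] v=[-2.8388]
Step 13: x=[6.0878] v=[-2.1603]
Step 14: x=[5.9483] v=[-1.3954]
Step 15: x=[5.8908] v=[-0.5747]
Step 16: x=[5.9177] v=[0.2690]
First v>=0 after going negative at step 16, time=1.6000

Answer: 1.6000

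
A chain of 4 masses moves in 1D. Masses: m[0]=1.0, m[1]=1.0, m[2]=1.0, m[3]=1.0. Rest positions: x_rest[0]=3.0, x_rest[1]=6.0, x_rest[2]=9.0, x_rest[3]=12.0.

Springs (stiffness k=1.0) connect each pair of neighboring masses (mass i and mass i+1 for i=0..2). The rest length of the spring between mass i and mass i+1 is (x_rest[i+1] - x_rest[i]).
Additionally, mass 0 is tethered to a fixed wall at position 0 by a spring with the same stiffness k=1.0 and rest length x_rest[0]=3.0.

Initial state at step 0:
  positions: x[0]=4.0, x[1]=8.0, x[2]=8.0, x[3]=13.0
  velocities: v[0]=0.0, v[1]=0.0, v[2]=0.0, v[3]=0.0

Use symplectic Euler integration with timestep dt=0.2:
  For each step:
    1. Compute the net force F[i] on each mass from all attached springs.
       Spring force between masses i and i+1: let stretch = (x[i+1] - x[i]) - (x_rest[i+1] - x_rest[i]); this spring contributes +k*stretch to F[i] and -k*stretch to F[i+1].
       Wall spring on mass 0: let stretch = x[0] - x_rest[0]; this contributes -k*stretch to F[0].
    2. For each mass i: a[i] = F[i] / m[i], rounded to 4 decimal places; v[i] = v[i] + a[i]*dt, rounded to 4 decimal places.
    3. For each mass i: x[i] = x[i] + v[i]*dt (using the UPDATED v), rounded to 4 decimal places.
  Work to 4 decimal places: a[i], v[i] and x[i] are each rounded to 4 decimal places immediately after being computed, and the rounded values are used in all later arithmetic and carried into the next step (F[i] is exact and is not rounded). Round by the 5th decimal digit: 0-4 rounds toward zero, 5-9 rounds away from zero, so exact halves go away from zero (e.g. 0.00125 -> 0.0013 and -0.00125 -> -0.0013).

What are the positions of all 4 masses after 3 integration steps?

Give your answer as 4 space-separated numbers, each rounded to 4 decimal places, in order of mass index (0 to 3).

Answer: 3.9693 7.1411 9.0753 12.5745

Derivation:
Step 0: x=[4.0000 8.0000 8.0000 13.0000] v=[0.0000 0.0000 0.0000 0.0000]
Step 1: x=[4.0000 7.8400 8.2000 12.9200] v=[0.0000 -0.8000 1.0000 -0.4000]
Step 2: x=[3.9936 7.5408 8.5744 12.7712] v=[-0.0320 -1.4960 1.8720 -0.7440]
Step 3: x=[3.9693 7.1411 9.0753 12.5745] v=[-0.1213 -1.9987 2.5046 -0.9834]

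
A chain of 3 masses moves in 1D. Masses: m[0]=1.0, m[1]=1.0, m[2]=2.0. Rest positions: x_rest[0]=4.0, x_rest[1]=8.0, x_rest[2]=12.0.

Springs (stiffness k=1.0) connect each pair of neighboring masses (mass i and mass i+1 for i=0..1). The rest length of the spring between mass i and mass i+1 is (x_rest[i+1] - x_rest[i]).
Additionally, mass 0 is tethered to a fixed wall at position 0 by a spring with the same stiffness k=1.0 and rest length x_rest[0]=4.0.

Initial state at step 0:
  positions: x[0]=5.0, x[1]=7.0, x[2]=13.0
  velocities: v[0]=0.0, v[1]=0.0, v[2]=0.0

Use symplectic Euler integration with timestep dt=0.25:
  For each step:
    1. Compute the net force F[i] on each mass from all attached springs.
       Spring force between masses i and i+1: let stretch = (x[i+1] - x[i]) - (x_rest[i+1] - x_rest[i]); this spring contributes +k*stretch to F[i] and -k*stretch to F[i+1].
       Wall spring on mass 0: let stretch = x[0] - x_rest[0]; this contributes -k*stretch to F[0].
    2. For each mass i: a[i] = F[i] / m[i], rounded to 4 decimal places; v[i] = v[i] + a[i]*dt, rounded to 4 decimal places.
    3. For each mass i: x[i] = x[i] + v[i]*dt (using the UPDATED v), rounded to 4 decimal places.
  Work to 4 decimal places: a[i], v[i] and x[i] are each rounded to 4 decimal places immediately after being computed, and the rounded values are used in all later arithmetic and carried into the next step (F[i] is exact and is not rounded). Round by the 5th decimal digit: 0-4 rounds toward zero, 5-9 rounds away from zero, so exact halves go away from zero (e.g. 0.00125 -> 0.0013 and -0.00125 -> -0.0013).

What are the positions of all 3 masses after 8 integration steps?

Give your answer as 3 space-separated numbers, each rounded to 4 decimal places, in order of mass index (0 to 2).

Answer: 3.5226 9.5145 12.1311

Derivation:
Step 0: x=[5.0000 7.0000 13.0000] v=[0.0000 0.0000 0.0000]
Step 1: x=[4.8125 7.2500 12.9375] v=[-0.7500 1.0000 -0.2500]
Step 2: x=[4.4766 7.7031 12.8223] v=[-1.3438 1.8125 -0.4610]
Step 3: x=[4.0625 8.2745 12.6721] v=[-1.6563 2.2857 -0.6009]
Step 4: x=[3.6578 8.8575 12.5095] v=[-1.6189 2.3321 -0.6506]
Step 5: x=[3.3495 9.3438 12.3577] v=[-1.2334 1.9452 -0.6071]
Step 6: x=[3.2065 9.6438 12.2368] v=[-0.5722 1.2001 -0.4838]
Step 7: x=[3.2654 9.7036 12.1598] v=[0.2355 0.2390 -0.3079]
Step 8: x=[3.5226 9.5145 12.1311] v=[1.0287 -0.7565 -0.1149]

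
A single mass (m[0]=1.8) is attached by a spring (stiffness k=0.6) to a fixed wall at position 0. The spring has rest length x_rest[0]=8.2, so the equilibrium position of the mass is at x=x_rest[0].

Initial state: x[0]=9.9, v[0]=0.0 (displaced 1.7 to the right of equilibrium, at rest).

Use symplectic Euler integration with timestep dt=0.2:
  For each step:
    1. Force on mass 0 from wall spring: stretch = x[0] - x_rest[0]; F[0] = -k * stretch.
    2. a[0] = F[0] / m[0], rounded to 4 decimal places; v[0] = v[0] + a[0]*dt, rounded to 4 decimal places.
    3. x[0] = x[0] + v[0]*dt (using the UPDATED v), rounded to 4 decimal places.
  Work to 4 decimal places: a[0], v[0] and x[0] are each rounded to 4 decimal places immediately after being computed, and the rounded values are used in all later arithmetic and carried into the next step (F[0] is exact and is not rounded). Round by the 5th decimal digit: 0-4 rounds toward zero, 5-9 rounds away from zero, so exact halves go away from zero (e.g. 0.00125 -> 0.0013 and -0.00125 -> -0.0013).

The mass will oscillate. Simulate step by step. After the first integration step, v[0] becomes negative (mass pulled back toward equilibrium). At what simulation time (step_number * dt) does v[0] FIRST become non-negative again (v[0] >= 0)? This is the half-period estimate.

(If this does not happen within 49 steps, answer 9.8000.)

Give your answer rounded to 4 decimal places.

Step 0: x=[9.9000] v=[0.0000]
Step 1: x=[9.8773] v=[-0.1133]
Step 2: x=[9.8323] v=[-0.2251]
Step 3: x=[9.7655] v=[-0.3339]
Step 4: x=[9.6778] v=[-0.4383]
Step 5: x=[9.5704] v=[-0.5368]
Step 6: x=[9.4448] v=[-0.6282]
Step 7: x=[9.3026] v=[-0.7112]
Step 8: x=[9.1457] v=[-0.7847]
Step 9: x=[8.9762] v=[-0.8477]
Step 10: x=[8.7963] v=[-0.8994]
Step 11: x=[8.6085] v=[-0.9392]
Step 12: x=[8.4152] v=[-0.9664]
Step 13: x=[8.2191] v=[-0.9807]
Step 14: x=[8.0227] v=[-0.9820]
Step 15: x=[7.8287] v=[-0.9702]
Step 16: x=[7.6396] v=[-0.9454]
Step 17: x=[7.4580] v=[-0.9080]
Step 18: x=[7.2863] v=[-0.8585]
Step 19: x=[7.1268] v=[-0.7976]
Step 20: x=[6.9816] v=[-0.7261]
Step 21: x=[6.8526] v=[-0.6449]
Step 22: x=[6.7416] v=[-0.5551]
Step 23: x=[6.6500] v=[-0.4579]
Step 24: x=[6.5791] v=[-0.3546]
Step 25: x=[6.5298] v=[-0.2465]
Step 26: x=[6.5028] v=[-0.1352]
Step 27: x=[6.4984] v=[-0.0221]
Step 28: x=[6.5167] v=[0.0913]
First v>=0 after going negative at step 28, time=5.6000

Answer: 5.6000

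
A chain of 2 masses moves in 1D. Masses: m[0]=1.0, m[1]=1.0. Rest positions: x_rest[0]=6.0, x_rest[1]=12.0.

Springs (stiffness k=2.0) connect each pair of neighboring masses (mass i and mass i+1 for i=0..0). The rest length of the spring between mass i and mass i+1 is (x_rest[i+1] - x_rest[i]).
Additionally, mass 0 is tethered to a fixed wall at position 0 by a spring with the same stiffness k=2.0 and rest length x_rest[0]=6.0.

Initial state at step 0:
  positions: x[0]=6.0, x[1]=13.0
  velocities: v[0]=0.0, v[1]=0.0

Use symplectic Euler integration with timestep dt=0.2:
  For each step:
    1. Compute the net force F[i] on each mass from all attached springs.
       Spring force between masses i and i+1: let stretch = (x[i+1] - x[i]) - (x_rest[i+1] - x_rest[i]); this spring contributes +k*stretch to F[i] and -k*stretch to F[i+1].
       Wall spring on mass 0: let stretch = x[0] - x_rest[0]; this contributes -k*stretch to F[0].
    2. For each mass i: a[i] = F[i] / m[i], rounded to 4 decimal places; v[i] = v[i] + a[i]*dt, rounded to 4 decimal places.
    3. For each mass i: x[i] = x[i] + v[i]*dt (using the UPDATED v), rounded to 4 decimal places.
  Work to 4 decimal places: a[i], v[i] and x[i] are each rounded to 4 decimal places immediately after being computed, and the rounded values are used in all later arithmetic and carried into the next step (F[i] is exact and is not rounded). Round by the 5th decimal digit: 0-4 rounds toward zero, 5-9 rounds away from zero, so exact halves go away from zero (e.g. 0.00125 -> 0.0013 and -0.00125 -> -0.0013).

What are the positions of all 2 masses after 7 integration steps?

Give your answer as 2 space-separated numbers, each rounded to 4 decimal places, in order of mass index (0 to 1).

Step 0: x=[6.0000 13.0000] v=[0.0000 0.0000]
Step 1: x=[6.0800 12.9200] v=[0.4000 -0.4000]
Step 2: x=[6.2208 12.7728] v=[0.7040 -0.7360]
Step 3: x=[6.3881 12.5814] v=[0.8365 -0.9568]
Step 4: x=[6.5398 12.3746] v=[0.7586 -1.0341]
Step 5: x=[6.6351 12.1810] v=[0.4766 -0.9680]
Step 6: x=[6.6433 12.0237] v=[0.0409 -0.7864]
Step 7: x=[6.5504 11.9160] v=[-0.4643 -0.5386]

Answer: 6.5504 11.9160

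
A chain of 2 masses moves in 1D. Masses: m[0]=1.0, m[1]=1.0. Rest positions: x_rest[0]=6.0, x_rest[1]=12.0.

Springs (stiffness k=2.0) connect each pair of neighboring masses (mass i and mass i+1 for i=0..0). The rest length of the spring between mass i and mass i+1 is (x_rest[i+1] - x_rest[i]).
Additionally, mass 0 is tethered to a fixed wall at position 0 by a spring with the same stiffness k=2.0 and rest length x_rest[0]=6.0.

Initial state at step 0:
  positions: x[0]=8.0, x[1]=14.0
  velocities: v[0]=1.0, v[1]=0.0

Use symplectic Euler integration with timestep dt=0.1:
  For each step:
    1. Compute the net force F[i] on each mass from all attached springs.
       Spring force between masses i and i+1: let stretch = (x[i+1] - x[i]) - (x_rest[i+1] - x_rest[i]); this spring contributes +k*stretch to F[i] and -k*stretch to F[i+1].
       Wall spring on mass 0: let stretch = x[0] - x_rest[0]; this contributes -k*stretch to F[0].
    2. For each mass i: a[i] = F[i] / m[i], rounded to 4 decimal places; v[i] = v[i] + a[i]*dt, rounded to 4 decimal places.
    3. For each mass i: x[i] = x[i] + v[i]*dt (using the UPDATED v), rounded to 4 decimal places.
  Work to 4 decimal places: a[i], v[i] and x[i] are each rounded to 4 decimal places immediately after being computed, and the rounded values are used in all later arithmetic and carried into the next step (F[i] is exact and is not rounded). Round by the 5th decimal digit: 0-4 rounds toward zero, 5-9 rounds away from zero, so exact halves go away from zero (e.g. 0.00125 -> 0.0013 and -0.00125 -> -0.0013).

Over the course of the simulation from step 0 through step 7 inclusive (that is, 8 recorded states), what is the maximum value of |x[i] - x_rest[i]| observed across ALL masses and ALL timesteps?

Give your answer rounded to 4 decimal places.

Answer: 2.0776

Derivation:
Step 0: x=[8.0000 14.0000] v=[1.0000 0.0000]
Step 1: x=[8.0600 14.0000] v=[0.6000 0.0000]
Step 2: x=[8.0776 14.0012] v=[0.1760 0.0120]
Step 3: x=[8.0521 14.0039] v=[-0.2548 0.0273]
Step 4: x=[7.9846 14.0076] v=[-0.6749 0.0369]
Step 5: x=[7.8779 14.0108] v=[-1.0672 0.0323]
Step 6: x=[7.7363 14.0114] v=[-1.4162 0.0057]
Step 7: x=[7.5655 14.0065] v=[-1.7084 -0.0493]
Max displacement = 2.0776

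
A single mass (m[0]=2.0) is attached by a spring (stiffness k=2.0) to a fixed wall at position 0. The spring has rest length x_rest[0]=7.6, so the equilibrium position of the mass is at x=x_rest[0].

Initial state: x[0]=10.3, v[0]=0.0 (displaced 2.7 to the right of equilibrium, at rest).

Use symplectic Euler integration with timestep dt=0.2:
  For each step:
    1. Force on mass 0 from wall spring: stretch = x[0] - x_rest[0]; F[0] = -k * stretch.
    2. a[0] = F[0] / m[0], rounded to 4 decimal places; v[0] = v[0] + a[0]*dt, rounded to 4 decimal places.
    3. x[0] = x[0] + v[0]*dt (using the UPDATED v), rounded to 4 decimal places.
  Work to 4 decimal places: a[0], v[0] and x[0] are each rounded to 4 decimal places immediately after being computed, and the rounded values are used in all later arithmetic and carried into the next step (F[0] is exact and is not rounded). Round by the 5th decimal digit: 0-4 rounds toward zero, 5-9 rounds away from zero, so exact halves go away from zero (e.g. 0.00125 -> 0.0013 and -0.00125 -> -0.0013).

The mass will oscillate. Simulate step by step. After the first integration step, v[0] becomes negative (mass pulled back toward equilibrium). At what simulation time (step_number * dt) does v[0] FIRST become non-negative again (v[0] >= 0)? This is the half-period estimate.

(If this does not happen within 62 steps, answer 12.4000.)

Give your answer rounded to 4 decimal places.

Answer: 3.2000

Derivation:
Step 0: x=[10.3000] v=[0.0000]
Step 1: x=[10.1920] v=[-0.5400]
Step 2: x=[9.9803] v=[-1.0584]
Step 3: x=[9.6734] v=[-1.5345]
Step 4: x=[9.2836] v=[-1.9492]
Step 5: x=[8.8264] v=[-2.2859]
Step 6: x=[8.3202] v=[-2.5312]
Step 7: x=[7.7852] v=[-2.6752]
Step 8: x=[7.2428] v=[-2.7122]
Step 9: x=[6.7146] v=[-2.6408]
Step 10: x=[6.2219] v=[-2.4637]
Step 11: x=[5.7843] v=[-2.1881]
Step 12: x=[5.4193] v=[-1.8250]
Step 13: x=[5.1415] v=[-1.3889]
Step 14: x=[4.9621] v=[-0.8972]
Step 15: x=[4.8882] v=[-0.3696]
Step 16: x=[4.9228] v=[0.1728]
First v>=0 after going negative at step 16, time=3.2000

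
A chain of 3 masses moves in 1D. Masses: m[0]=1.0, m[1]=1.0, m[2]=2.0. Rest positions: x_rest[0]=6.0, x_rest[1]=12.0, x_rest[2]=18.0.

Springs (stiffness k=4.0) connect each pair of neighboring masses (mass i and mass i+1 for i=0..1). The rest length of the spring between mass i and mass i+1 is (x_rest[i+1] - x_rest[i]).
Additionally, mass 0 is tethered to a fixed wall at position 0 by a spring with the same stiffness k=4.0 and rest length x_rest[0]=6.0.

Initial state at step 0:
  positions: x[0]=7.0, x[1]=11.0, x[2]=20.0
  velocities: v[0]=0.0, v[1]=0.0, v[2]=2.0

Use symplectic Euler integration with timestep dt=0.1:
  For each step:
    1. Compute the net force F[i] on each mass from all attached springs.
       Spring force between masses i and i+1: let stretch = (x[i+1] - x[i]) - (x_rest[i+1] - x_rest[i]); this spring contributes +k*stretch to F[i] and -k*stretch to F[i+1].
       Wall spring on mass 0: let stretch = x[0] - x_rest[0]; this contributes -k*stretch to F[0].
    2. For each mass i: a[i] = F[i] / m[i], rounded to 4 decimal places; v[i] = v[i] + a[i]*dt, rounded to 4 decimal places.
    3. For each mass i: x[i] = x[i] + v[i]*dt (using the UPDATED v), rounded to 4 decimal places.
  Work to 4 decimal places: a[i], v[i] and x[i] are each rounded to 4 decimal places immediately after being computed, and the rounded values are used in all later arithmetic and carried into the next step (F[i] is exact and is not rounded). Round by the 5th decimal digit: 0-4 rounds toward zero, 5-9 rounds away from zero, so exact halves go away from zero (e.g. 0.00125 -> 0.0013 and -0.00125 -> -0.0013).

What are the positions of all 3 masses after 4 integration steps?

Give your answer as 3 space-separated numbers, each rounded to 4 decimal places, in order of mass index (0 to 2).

Answer: 6.0498 12.7464 20.2355

Derivation:
Step 0: x=[7.0000 11.0000 20.0000] v=[0.0000 0.0000 2.0000]
Step 1: x=[6.8800 11.2000 20.1400] v=[-1.2000 2.0000 1.4000]
Step 2: x=[6.6576 11.5848 20.2212] v=[-2.2240 3.8480 0.8120]
Step 3: x=[6.3660 12.1180 20.2497] v=[-2.9162 5.3317 0.2847]
Step 4: x=[6.0498 12.7464 20.2355] v=[-3.1618 6.2836 -0.1416]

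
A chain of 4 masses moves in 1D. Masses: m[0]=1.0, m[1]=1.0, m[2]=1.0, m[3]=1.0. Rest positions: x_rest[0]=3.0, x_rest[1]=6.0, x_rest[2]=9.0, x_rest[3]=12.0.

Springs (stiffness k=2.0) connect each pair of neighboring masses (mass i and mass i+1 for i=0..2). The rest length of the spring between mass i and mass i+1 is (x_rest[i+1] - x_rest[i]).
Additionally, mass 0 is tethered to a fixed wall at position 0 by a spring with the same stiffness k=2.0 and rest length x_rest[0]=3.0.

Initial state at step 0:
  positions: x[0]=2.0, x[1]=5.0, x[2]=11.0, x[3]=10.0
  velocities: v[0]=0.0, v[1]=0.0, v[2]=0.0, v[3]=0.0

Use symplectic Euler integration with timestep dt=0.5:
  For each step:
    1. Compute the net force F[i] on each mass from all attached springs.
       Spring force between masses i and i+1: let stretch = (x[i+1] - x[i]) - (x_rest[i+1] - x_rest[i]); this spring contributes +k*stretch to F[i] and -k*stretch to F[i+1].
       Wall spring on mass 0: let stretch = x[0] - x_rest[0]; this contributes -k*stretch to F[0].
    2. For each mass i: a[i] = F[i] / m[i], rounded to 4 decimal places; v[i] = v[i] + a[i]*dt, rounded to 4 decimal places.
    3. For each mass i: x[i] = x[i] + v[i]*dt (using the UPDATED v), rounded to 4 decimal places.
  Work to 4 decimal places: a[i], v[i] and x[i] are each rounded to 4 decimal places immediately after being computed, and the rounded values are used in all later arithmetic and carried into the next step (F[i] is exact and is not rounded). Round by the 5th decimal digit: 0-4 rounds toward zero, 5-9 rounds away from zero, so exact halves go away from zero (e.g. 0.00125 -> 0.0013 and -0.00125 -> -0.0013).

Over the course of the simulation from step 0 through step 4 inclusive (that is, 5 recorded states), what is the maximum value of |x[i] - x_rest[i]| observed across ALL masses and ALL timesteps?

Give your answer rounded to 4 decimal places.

Answer: 3.2500

Derivation:
Step 0: x=[2.0000 5.0000 11.0000 10.0000] v=[0.0000 0.0000 0.0000 0.0000]
Step 1: x=[2.5000 6.5000 7.5000 12.0000] v=[1.0000 3.0000 -7.0000 4.0000]
Step 2: x=[3.7500 6.5000 5.7500 13.2500] v=[2.5000 0.0000 -3.5000 2.5000]
Step 3: x=[4.5000 4.7500 8.1250 12.2500] v=[1.5000 -3.5000 4.7500 -2.0000]
Step 4: x=[3.1250 4.5625 10.8750 10.6875] v=[-2.7500 -0.3750 5.5000 -3.1250]
Max displacement = 3.2500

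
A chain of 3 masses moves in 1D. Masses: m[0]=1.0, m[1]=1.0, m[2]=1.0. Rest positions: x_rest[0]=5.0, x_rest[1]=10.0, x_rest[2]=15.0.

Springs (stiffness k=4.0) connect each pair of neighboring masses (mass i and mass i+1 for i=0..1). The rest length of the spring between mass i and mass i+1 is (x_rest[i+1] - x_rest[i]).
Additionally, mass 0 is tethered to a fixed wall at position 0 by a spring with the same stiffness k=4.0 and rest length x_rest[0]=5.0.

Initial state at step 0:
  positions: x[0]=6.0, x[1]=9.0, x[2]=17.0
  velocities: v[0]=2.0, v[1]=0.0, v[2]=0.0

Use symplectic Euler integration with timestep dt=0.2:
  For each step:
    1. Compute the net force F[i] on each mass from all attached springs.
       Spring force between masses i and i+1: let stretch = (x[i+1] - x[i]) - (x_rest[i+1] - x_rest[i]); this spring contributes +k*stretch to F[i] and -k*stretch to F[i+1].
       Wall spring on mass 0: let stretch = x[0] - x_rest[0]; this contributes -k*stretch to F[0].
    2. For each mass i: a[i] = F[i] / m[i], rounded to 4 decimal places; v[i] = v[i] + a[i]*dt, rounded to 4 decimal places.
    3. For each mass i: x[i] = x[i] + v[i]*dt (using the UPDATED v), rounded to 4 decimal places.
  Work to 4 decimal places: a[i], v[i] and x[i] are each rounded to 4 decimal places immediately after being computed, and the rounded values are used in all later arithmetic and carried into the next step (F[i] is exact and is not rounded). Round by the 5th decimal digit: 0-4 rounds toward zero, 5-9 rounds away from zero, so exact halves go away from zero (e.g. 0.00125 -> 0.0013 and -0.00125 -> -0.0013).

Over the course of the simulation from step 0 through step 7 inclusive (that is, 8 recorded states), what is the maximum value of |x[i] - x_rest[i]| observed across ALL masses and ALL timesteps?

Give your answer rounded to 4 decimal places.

Step 0: x=[6.0000 9.0000 17.0000] v=[2.0000 0.0000 0.0000]
Step 1: x=[5.9200 9.8000 16.5200] v=[-0.4000 4.0000 -2.4000]
Step 2: x=[5.5136 11.0544 15.7648] v=[-2.0320 6.2720 -3.7760]
Step 3: x=[5.1116 12.1759 15.0559] v=[-2.0102 5.6077 -3.5443]
Step 4: x=[5.0220 12.6280 14.6862] v=[-0.4480 2.2603 -1.8483]
Step 5: x=[5.3458 12.1924 14.7872] v=[1.6192 -2.1779 0.5051]
Step 6: x=[5.9098 11.0765 15.2731] v=[2.8198 -5.5793 2.4293]
Step 7: x=[6.3549 9.8054 15.8875] v=[2.2253 -6.3554 3.0720]
Max displacement = 2.6280

Answer: 2.6280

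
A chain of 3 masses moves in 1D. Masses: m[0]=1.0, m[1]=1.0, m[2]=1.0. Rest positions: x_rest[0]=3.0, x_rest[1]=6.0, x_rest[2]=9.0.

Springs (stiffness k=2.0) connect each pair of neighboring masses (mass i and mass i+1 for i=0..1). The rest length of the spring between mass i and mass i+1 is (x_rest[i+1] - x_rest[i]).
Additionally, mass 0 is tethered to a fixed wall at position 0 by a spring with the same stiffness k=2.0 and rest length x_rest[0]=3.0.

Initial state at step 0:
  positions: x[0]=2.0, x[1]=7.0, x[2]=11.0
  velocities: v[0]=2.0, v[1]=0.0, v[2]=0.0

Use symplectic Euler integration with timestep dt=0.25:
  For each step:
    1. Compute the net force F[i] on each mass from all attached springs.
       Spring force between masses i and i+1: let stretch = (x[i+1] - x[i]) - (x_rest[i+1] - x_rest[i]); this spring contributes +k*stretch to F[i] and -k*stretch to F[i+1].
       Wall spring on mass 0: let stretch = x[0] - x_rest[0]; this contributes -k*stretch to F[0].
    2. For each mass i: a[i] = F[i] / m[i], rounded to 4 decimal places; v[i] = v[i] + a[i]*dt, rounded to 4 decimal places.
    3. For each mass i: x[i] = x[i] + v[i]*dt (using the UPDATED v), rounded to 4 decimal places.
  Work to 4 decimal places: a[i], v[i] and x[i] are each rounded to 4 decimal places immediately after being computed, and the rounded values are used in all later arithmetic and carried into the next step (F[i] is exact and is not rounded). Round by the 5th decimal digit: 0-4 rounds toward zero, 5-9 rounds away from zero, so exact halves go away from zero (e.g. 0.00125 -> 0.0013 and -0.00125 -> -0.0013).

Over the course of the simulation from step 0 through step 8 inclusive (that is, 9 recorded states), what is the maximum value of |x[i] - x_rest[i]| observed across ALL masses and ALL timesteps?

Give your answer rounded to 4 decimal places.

Step 0: x=[2.0000 7.0000 11.0000] v=[2.0000 0.0000 0.0000]
Step 1: x=[2.8750 6.8750 10.8750] v=[3.5000 -0.5000 -0.5000]
Step 2: x=[3.8906 6.7500 10.6250] v=[4.0625 -0.5000 -1.0000]
Step 3: x=[4.7773 6.7520 10.2656] v=[3.5469 0.0078 -1.4375]
Step 4: x=[5.3137 6.9463 9.8420] v=[2.1456 0.7773 -1.6943]
Step 5: x=[5.3900 7.2985 9.4315] v=[0.3051 1.4089 -1.6422]
Step 6: x=[5.0311 7.6788 9.1293] v=[-1.4357 1.5212 -1.2087]
Step 7: x=[4.3743 7.9095 9.0208] v=[-2.6274 0.9226 -0.4340]
Step 8: x=[3.6126 7.8372 9.1484] v=[-3.0470 -0.2894 0.5104]
Max displacement = 2.3900

Answer: 2.3900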